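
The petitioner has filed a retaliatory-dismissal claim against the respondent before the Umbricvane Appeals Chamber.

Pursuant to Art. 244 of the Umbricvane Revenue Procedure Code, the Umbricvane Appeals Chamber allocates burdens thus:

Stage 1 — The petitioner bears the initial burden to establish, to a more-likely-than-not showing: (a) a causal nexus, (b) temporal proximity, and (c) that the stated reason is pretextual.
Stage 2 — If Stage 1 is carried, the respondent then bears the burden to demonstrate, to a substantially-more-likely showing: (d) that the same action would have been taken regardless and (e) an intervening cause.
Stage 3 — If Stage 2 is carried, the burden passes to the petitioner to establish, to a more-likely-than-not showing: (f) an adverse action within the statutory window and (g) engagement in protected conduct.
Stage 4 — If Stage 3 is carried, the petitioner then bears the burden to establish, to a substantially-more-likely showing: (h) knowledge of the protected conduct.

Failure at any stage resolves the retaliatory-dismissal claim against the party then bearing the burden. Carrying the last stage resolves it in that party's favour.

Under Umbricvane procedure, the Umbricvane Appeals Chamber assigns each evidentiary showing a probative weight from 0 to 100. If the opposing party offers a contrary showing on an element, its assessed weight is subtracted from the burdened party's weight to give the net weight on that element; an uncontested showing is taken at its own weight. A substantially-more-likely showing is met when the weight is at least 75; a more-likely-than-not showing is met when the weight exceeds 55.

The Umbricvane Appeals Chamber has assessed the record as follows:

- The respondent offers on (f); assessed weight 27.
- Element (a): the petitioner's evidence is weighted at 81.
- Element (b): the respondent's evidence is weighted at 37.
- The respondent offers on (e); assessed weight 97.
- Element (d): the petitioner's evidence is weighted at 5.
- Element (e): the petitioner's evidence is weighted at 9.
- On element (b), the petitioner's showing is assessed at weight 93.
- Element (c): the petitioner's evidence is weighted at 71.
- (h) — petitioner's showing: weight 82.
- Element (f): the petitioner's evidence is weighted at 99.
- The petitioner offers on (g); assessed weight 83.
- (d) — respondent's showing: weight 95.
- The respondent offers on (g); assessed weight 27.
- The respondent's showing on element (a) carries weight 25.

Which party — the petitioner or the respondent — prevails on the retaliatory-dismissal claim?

petitioner

At Stage 1 the petitioner must meet a more-likely-than-not showing (weight exceeds 55): on (a) the weight is 81 less the opposing 25 gives net 56, which does exceed 55, so (a) meets the standard; on (b) the weight is 93 less the opposing 37 gives net 56, > 55, so (b) meets the standard; on (c) the weight is 71, > 55, so (c) meets the standard.
  Stage 1 is satisfied; the onus moves to the respondent.
At Stage 2 the respondent must meet a substantially-more-likely showing (weight is at least 75): on (d) the weight is 95 less the opposing 5 gives net 90, which does reach 75, so (d) meets the standard; on (e) the weight is 97 less the opposing 9 gives net 88, ≥ 75, so (e) meets the standard.
  The respondent carries Stage 2; the petitioner now bears the burden.
At Stage 3 the petitioner must meet a more-likely-than-not showing (weight exceeds 55): on (f) the weight is 99 less the opposing 27 gives net 72, which does exceed 55, so (f) meets the standard; on (g) the weight is 83 less the opposing 27 gives net 56, which does exceed 55, so (g) meets the standard.
  Stage 3 carried; the burden remains with the petitioner.
At Stage 4 the petitioner must meet a substantially-more-likely showing (weight is at least 75): on (h) the weight is 82, ≥ 75, so (h) meets the standard.
  The petitioner carries the last stage.
With every stage satisfied, the petitioner prevails.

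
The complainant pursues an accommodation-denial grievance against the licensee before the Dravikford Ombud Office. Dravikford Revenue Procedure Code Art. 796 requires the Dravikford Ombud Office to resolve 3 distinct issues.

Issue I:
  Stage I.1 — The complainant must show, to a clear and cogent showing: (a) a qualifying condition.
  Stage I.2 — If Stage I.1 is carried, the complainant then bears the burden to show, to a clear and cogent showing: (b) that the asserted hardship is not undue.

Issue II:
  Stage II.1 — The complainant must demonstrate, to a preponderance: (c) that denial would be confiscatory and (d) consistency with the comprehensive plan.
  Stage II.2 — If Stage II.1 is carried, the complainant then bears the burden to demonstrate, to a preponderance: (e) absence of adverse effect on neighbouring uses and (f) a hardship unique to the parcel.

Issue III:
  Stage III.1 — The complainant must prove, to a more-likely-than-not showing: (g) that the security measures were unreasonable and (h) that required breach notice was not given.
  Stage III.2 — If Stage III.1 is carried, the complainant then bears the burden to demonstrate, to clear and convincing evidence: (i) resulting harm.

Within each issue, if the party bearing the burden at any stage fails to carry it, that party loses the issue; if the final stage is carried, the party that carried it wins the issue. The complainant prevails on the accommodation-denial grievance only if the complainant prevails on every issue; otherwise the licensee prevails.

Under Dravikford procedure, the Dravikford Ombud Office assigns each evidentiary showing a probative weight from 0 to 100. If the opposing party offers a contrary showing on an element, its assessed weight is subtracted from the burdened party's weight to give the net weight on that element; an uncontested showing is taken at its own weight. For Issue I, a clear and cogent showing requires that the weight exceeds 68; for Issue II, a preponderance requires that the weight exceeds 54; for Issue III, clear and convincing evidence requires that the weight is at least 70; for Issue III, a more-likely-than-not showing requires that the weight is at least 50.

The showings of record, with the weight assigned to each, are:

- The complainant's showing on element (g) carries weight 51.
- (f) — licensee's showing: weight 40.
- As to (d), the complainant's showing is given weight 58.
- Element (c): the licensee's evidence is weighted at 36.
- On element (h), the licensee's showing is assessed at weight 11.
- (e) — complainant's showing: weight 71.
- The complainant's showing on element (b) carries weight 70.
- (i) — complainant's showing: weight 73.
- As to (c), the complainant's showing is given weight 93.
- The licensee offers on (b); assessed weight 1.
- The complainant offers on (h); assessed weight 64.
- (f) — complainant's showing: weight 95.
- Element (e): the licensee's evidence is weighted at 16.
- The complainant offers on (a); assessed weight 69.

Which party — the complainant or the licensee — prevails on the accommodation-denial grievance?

complainant

— Issue I —
Stage I.1 (complainant, a clear and cogent showing, weight exceeds 68): (a) 69 > 68 — meets.
  Stage I.1 is satisfied; the complainant continues to bear the burden.
Stage I.2 (complainant, a clear and cogent showing, weight exceeds 68): (b) net 70−1=69 > 68 — meets.
  All elements met at the final stage.
Every stage carried; the complainant prevails on this issue.
— Issue II —
At Stage II.1 the complainant must meet a preponderance (weight exceeds 54): on (c) the weight is 93 less the opposing 36 gives net 57, > 54, so (c) meets the standard; on (d) the weight is 58, > 54, so (d) meets the standard.
  Stage II.1 is satisfied; the complainant continues to bear the burden.
At Stage II.2 the complainant must meet a preponderance (weight exceeds 54): on (e) the weight is 71 less the opposing 16 gives net 55, which does exceed 54, so (e) meets the standard; on (f) the weight is 95 less the opposing 40 gives net 55, which does exceed 54, so (f) meets the standard.
  Stage II.2 carried; the final stage is satisfied.
With every stage satisfied, the complainant prevails on this issue.
— Issue III —
At Stage III.1 the complainant must meet a more-likely-than-not showing (weight is at least 50): on (g) the weight is 51, ≥ 50, so (g) meets the standard; on (h) the weight is 64 less the opposing 11 gives net 53, which does reach 50, so (h) meets the standard.
  Stage III.1 carried; the burden remains with the complainant.
At Stage III.2 the complainant must meet clear and convincing evidence (weight is at least 70): on (i) the weight is 73, ≥ 70, so (i) meets the standard.
  All elements met at the final stage.
With every stage satisfied, the complainant prevails on this issue.
Per-issue: Issue I → complainant; Issue II → complainant; Issue III → complainant. The complainant must prevail on every issue; overall, the complainant prevails.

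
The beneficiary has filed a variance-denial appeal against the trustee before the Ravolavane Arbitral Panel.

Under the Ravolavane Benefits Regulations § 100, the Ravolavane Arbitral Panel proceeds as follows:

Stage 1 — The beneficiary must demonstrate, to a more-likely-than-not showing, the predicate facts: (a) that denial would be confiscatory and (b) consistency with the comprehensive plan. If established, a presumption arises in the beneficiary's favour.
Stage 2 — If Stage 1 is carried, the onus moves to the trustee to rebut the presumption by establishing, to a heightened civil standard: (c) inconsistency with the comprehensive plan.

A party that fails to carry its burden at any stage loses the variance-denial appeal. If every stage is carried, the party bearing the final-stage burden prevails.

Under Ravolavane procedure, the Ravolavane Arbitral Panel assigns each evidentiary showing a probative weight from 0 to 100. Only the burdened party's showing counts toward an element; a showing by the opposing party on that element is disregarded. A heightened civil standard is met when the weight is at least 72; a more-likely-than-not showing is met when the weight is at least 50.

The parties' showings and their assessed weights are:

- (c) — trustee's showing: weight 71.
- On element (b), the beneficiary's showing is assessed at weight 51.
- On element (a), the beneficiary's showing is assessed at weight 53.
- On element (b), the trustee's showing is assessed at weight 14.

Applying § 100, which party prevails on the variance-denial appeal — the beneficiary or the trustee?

Stage 1 (beneficiary, a more-likely-than-not showing, weight is at least 50): (a) 53 ≥ 50 — meets; (b) 51 (trustee's 14 disregarded) ≥ 50 — meets.
  Stage 1 carried; the burden shifts to the trustee.
Stage 2 (trustee, a heightened civil standard, weight is at least 72): (c) 71 < 72 — fails.
  Stage 2 not carried; the trustee fails its burden.
The beneficiary prevails.

beneficiary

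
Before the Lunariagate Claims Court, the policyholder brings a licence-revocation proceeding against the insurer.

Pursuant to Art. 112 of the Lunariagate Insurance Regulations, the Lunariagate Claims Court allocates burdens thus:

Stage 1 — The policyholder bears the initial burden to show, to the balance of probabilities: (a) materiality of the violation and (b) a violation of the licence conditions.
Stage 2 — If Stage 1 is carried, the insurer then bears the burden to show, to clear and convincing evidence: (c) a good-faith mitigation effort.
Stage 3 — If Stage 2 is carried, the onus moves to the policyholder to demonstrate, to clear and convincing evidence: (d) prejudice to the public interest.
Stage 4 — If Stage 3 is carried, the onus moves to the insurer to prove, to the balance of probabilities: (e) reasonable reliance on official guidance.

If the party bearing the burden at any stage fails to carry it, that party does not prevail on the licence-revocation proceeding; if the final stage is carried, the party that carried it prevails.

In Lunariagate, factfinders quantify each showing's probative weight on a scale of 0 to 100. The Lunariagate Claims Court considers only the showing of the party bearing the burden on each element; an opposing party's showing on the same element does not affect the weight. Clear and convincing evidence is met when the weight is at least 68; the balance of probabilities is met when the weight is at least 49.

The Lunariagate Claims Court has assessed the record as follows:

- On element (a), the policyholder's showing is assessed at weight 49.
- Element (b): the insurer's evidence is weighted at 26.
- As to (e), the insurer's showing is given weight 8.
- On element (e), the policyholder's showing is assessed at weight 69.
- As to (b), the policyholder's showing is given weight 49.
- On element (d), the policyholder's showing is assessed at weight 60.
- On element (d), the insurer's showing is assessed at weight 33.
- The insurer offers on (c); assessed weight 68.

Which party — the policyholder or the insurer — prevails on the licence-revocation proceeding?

Stage 1 (policyholder, the balance of probabilities, weight is at least 49): (a) 49 ≥ 49 — meets; (b) 49 (insurer's 26 disregarded) ≥ 49 — meets.
  Stage 1 is satisfied; the onus moves to the insurer.
Stage 2 (insurer, clear and convincing evidence, weight is at least 68): (c) 68 ≥ 68 — meets.
  Stage 2 is satisfied; the onus moves to the policyholder.
Stage 3 (policyholder, clear and convincing evidence, weight is at least 68): (d) 60 (insurer's 33 disregarded) < 68 — fails.
  Stage 3 not carried; the policyholder fails its burden.
The insurer prevails.

insurer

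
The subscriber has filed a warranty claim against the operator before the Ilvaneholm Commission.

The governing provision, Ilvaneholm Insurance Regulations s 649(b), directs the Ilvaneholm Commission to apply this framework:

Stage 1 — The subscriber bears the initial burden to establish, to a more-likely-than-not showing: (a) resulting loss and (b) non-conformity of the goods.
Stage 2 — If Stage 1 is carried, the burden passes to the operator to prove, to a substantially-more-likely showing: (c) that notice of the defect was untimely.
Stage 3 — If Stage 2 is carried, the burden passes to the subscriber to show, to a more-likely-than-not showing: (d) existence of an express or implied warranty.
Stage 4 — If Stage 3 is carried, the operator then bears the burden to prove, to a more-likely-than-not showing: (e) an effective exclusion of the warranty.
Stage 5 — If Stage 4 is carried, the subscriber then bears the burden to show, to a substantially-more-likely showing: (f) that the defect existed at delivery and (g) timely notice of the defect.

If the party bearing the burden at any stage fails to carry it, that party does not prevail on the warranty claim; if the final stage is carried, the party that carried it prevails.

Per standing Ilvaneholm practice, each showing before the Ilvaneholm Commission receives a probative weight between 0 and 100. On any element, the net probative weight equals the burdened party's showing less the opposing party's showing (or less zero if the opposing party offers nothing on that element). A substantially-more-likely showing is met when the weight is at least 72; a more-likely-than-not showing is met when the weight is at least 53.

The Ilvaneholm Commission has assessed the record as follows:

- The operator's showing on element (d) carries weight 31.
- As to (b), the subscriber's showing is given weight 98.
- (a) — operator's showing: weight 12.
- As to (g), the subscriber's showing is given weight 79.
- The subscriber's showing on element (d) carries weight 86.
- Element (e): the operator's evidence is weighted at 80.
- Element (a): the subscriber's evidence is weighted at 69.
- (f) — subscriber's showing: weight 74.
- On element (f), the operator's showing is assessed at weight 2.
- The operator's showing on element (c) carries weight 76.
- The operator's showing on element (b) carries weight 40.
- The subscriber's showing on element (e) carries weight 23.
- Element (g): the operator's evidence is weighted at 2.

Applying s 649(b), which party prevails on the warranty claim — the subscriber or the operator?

At Stage 1 the subscriber must meet a more-likely-than-not showing (weight is at least 53): on (a) the weight is 69 less the opposing 12 gives net 57, which does reach 53, so (a) meets the standard; on (b) the weight is 98 less the opposing 40 gives net 58, ≥ 53, so (b) meets the standard.
  Stage 1 carried; the burden shifts to the operator.
At Stage 2 the operator must meet a substantially-more-likely showing (weight is at least 72): on (c) the weight is 76, ≥ 72, so (c) meets the standard.
  All elements met. The burden passes to the subscriber.
At Stage 3 the subscriber must meet a more-likely-than-not showing (weight is at least 53): on (d) the weight is 86 less the opposing 31 gives net 55, which does reach 53, so (d) meets the standard.
  All elements met. The burden passes to the operator.
At Stage 4 the operator must meet a more-likely-than-not showing (weight is at least 53): on (e) the weight is 80 less the opposing 23 gives net 57, which does reach 53, so (e) meets the standard.
  Stage 4 is satisfied; the onus moves to the subscriber.
At Stage 5 the subscriber must meet a substantially-more-likely showing (weight is at least 72): on (f) the weight is 74 less the opposing 2 gives net 72, which does reach 72, so (f) meets the standard; on (g) the weight is 79 less the opposing 2 gives net 77, ≥ 72, so (g) meets the standard.
  The subscriber carries the last stage.
With every stage satisfied, the subscriber prevails.

subscriber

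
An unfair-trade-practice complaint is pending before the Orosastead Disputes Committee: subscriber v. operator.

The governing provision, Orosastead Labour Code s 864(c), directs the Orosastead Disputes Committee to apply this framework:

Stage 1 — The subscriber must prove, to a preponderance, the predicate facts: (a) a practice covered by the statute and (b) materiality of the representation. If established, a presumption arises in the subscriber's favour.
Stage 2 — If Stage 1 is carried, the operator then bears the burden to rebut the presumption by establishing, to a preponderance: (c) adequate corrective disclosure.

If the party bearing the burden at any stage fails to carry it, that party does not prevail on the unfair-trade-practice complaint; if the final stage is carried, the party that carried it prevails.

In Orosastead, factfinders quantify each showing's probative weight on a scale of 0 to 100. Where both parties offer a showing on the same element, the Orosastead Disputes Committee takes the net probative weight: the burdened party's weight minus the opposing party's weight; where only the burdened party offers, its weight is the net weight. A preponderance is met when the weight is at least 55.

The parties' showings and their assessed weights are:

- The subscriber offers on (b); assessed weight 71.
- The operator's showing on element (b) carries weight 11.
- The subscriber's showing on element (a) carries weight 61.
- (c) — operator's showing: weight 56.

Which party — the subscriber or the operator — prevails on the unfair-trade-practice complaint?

Stage 1 (subscriber, a preponderance, weight is at least 55): (a) 61 ≥ 55 — meets; (b) net 71−11=60 ≥ 55 — meets.
  Stage 1 carried; the burden shifts to the operator.
Stage 2 (operator, a preponderance, weight is at least 55): (c) 56 ≥ 55 — meets.
  All elements met at the final stage.
With every stage satisfied, the operator prevails.

operator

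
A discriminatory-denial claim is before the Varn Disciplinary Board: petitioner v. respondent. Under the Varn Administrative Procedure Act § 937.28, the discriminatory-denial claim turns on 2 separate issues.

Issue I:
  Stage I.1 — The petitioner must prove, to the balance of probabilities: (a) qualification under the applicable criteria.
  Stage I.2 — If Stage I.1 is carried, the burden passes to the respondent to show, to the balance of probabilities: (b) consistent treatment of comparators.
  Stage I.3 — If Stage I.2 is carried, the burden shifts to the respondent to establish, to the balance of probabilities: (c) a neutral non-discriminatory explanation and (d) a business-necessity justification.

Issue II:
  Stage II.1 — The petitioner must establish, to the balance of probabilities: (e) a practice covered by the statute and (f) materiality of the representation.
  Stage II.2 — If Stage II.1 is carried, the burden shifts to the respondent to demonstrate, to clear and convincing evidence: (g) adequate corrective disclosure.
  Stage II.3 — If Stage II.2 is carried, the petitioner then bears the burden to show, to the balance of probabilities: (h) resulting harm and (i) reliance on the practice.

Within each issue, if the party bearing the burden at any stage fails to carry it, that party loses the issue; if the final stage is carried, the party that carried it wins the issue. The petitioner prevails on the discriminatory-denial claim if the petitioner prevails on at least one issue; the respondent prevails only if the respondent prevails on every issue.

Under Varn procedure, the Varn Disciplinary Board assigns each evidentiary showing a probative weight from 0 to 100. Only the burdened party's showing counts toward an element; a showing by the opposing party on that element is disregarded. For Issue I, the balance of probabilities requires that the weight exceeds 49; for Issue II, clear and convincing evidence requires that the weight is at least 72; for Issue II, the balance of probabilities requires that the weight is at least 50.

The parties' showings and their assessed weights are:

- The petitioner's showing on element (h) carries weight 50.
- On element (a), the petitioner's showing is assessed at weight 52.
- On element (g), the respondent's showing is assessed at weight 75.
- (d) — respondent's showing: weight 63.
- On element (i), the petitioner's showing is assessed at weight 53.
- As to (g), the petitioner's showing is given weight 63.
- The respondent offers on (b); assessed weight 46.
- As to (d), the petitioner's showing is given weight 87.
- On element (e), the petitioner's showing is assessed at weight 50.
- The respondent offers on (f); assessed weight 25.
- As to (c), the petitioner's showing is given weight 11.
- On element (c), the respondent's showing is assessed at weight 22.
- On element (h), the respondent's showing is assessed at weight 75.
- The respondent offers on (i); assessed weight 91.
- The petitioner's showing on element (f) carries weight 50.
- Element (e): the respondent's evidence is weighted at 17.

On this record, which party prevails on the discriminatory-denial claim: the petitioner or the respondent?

— Issue I —
At Stage I.1 the petitioner must meet the balance of probabilities (weight exceeds 49): on (a) the weight is 52, which does exceed 49, so (a) meets the standard.
  The petitioner carries Stage I.1; the respondent now bears the burden.
At Stage I.2 the respondent must meet the balance of probabilities (weight exceeds 49): on (b) the weight is 46, which does not exceed 49, so (b) does not meet the standard.
  Not every element is met, so the respondent fails to carry Stage I.2.
So the petitioner prevails on this issue.
— Issue II —
Stage II.1 — burden on petitioner; standard: the balance of probabilities (weight is at least 50).
    (e): 50 (respondent's 17 disregarded) ≥ 50 [met]
    (f): 50 (respondent's 25 disregarded) ≥ 50 [met]
  The petitioner carries Stage II.1; the respondent now bears the burden.
Stage II.2 — burden on respondent; standard: clear and convincing evidence (weight is at least 72).
    (g): 75 (petitioner's 63 disregarded) ≥ 72 [met]
  Stage II.2 is satisfied; the onus moves to the petitioner.
Stage II.3 — burden on petitioner; standard: the balance of probabilities (weight is at least 50).
    (h): 50 (respondent's 75 disregarded) ≥ 50 [met]
    (i): 53 (respondent's 91 disregarded) ≥ 50 [met]
  Stage II.3 carried; the final stage is satisfied.
Every stage carried; the petitioner prevails on this issue.
Per-issue: Issue I → petitioner; Issue II → petitioner. The petitioner must prevail on at least one issue; overall, the petitioner prevails.

petitioner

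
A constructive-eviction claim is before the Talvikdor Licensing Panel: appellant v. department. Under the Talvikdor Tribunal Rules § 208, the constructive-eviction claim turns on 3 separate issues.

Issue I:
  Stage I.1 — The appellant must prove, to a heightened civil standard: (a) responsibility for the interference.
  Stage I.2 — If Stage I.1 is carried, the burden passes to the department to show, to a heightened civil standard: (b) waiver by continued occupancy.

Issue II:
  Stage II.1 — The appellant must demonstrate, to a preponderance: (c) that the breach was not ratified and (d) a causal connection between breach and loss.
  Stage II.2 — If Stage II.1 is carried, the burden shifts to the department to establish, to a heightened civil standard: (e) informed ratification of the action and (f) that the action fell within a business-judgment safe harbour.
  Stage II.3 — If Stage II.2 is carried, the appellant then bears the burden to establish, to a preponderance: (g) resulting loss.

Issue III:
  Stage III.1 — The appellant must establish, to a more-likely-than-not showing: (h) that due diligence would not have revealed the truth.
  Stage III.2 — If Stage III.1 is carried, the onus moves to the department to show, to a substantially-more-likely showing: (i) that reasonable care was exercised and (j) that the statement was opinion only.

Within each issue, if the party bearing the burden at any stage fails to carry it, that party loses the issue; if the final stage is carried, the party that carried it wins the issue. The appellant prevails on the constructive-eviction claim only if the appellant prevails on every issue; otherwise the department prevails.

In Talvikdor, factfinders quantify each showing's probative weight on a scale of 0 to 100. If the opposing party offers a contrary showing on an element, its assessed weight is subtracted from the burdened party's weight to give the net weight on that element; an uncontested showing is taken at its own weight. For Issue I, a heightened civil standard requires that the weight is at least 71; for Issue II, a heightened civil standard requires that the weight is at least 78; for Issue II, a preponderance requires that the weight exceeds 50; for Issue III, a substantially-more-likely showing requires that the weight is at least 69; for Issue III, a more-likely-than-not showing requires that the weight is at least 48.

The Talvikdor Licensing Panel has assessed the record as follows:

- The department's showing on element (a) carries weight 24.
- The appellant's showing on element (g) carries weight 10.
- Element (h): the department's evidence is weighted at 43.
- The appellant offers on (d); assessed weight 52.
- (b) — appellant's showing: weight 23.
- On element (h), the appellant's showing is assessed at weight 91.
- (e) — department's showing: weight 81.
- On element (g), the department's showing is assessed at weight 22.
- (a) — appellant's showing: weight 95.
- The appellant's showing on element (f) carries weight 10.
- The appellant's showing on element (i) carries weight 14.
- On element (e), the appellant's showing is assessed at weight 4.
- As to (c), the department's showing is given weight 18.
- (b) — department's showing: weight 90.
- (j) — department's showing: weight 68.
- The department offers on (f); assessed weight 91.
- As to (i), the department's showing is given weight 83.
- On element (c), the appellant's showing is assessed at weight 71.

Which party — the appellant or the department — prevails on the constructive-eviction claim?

— Issue I —
Stage I.1 (appellant, a heightened civil standard, weight is at least 71): (a) net 95−24=71 ≥ 71 — meets.
  All elements met. The burden passes to the department.
Stage I.2 (department, a heightened civil standard, weight is at least 71): (b) net 90−23=67 < 71 — fails.
  The department does not carry Stage I.2.
The appellant prevails on this issue.
— Issue II —
Stage II.1 — burden on appellant; standard: a preponderance (weight exceeds 50).
    (c): 71 − 18 = 53 > 50 [met]
    (d): 52 > 50 [met]
  All elements met. The burden passes to the department.
Stage II.2 — burden on department; standard: a heightened civil standard (weight is at least 78).
    (e): 81 − 4 = 77 < 78 [not met]
    (f): 91 − 10 = 81 ≥ 78 [met]
  Stage II.2 not carried; the department fails its burden.
So the appellant prevails on this issue.
— Issue III —
Stage III.1 — burden on appellant; standard: a more-likely-than-not showing (weight is at least 48).
    (h): 91 − 43 = 48 ≥ 48 [met]
  Stage III.1 carried; the burden shifts to the department.
Stage III.2 — burden on department; standard: a substantially-more-likely showing (weight is at least 69).
    (i): 83 − 14 = 69 ≥ 69 [met]
    (j): 68 < 69 [not met]
  Stage III.2 not carried; the department fails its burden.
The appellant prevails on this issue.
Per-issue: Issue I → appellant; Issue II → appellant; Issue III → appellant. The appellant must prevail on every issue; overall, the appellant prevails.

appellant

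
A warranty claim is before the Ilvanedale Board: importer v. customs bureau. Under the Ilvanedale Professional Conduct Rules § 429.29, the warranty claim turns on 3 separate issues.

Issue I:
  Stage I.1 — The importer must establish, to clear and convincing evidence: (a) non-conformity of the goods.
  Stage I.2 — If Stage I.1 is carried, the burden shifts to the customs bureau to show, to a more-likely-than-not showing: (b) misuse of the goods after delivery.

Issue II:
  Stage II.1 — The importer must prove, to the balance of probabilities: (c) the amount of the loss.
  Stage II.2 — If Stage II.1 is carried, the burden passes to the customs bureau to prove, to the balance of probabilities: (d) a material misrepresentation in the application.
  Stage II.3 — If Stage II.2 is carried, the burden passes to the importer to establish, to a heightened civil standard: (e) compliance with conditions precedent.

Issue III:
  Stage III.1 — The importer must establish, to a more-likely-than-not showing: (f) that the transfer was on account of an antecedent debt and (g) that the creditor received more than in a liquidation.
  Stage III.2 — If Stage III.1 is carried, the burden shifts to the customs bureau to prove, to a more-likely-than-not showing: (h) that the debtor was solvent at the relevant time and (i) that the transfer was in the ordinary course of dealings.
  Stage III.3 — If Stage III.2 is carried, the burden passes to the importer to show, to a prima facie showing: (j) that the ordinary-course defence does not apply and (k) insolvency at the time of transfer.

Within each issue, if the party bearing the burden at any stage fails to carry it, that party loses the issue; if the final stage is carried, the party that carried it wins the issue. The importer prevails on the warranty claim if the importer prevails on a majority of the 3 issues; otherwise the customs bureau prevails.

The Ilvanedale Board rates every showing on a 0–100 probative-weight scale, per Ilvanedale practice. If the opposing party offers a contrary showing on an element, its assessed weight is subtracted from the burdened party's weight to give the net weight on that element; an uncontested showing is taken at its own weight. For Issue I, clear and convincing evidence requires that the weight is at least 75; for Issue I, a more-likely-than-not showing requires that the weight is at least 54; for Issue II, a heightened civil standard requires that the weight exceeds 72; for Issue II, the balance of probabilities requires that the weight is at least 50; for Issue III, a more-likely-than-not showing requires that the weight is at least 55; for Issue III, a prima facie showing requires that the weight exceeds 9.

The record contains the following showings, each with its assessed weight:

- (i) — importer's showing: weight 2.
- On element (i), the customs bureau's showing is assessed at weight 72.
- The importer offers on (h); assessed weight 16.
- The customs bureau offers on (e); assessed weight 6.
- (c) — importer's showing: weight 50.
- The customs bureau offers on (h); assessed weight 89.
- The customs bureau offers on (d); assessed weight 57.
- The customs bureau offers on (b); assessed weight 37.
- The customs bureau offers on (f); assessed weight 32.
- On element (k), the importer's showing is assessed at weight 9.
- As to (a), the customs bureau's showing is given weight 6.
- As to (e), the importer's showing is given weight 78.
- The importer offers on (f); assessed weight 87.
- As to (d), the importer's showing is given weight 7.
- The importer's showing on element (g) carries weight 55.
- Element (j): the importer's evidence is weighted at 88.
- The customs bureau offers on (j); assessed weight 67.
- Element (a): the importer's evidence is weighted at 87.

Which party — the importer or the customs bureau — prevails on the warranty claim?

customs bureau

— Issue I —
Stage I.1 (importer, clear and convincing evidence, weight is at least 75): (a) net 87−6=81 ≥ 75 — meets.
  All elements met. The burden passes to the customs bureau.
Stage I.2 (customs bureau, a more-likely-than-not showing, weight is at least 54): (b) 37 < 54 — fails.
  Stage I.2 not carried; the customs bureau fails its burden.
The importer prevails on this issue.
— Issue II —
Stage II.1 — burden on importer; standard: the balance of probabilities (weight is at least 50).
    (c): 50 ≥ 50 [met]
  The importer carries Stage II.1; the customs bureau now bears the burden.
Stage II.2 — burden on customs bureau; standard: the balance of probabilities (weight is at least 50).
    (d): 57 − 7 = 50 ≥ 50 [met]
  Stage II.2 is satisfied; the onus moves to the importer.
Stage II.3 — burden on importer; standard: a heightened civil standard (weight exceeds 72).
    (e): 78 − 6 = 72 ≤ 72 [not met]
  The importer does not carry Stage II.3.
The customs bureau prevails on this issue.
— Issue III —
Stage III.1 (importer, a more-likely-than-not showing, weight is at least 55): (f) net 87−32=55 ≥ 55 — meets; (g) 55 ≥ 55 — meets.
  All elements met. The burden passes to the customs bureau.
Stage III.2 (customs bureau, a more-likely-than-not showing, weight is at least 55): (h) net 89−16=73 ≥ 55 — meets; (i) net 72−2=70 ≥ 55 — meets.
  All elements met. The burden passes to the importer.
Stage III.3 (importer, a prima facie showing, weight exceeds 9): (j) net 88−67=21 > 9 — meets; (k) 9 ≤ 9 — fails.
  Stage III.3 not carried; the importer fails its burden.
The analysis ends at Stage III.3; the customs bureau prevails on this issue.
Per-issue: Issue I → importer; Issue II → customs bureau; Issue III → customs bureau. The importer must prevail on a majority of issues; overall, the customs bureau prevails.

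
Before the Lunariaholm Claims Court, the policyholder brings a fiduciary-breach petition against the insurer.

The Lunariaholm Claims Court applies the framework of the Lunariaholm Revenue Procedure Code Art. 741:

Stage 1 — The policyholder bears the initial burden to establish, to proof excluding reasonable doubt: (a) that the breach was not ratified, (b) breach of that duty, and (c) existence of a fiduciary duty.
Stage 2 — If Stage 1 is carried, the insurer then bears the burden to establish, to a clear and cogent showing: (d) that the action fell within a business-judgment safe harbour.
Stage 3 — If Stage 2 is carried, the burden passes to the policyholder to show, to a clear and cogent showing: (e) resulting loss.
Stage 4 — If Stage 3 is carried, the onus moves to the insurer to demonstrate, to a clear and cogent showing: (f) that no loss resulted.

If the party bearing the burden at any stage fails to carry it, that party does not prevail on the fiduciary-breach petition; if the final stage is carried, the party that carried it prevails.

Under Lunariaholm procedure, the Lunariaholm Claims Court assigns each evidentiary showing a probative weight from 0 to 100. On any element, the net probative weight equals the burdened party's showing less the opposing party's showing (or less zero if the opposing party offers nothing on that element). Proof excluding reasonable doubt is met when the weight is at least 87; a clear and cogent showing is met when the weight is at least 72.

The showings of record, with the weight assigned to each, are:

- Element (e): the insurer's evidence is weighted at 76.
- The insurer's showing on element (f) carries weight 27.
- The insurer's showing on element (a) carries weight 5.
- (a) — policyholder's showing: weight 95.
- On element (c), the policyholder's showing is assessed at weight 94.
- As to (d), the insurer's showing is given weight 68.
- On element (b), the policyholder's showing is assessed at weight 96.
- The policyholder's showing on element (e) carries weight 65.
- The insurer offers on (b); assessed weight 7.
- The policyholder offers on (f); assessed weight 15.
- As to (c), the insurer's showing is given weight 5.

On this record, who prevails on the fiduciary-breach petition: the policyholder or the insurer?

Stage 1 (policyholder, proof excluding reasonable doubt, weight is at least 87): (a) net 95−5=90 ≥ 87 — meets; (b) net 96−7=89 ≥ 87 — meets; (c) net 94−5=89 ≥ 87 — meets.
  Stage 1 carried; the burden shifts to the insurer.
Stage 2 (insurer, a clear and cogent showing, weight is at least 72): (d) 68 < 72 — fails.
  The insurer does not carry Stage 2.
The analysis ends at Stage 2; the policyholder prevails.

policyholder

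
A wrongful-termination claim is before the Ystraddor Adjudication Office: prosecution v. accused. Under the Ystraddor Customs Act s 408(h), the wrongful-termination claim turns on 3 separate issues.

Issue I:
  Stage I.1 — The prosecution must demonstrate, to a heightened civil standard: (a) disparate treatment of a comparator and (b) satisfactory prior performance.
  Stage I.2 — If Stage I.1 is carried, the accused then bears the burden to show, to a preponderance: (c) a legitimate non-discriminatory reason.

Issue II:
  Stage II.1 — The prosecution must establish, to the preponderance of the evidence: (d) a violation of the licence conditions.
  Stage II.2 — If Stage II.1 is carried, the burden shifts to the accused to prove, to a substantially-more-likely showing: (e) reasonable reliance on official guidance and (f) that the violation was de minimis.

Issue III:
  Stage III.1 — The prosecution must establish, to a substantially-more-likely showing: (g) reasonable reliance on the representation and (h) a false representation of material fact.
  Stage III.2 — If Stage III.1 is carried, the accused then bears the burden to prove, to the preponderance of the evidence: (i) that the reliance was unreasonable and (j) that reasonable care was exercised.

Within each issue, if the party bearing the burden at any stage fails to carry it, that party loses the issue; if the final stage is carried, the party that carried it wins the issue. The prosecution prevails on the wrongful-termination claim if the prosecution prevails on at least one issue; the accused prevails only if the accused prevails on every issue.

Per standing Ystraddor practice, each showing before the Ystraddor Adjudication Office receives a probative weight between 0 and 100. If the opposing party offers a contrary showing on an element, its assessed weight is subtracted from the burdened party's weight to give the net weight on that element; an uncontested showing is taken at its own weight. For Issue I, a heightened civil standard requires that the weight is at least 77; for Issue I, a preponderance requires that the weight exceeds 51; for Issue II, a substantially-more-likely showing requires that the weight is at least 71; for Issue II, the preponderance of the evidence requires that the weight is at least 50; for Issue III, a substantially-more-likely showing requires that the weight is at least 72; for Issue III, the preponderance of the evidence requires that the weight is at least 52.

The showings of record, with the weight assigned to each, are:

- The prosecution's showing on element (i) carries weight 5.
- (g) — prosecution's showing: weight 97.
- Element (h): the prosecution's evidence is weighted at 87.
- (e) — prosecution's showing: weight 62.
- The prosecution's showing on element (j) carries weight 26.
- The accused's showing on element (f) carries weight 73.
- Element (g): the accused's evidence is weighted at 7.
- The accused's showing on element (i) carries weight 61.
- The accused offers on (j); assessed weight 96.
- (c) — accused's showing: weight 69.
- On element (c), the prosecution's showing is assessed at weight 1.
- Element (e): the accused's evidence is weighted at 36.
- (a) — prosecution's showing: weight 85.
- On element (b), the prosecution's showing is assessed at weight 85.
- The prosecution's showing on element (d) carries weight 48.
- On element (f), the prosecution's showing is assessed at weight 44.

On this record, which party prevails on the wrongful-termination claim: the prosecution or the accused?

— Issue I —
Stage I.1 (prosecution, a heightened civil standard, weight is at least 77): (a) 85 ≥ 77 — meets; (b) 85 ≥ 77 — meets.
  Stage I.1 is satisfied; the onus moves to the accused.
Stage I.2 (accused, a preponderance, weight exceeds 51): (c) net 69−1=68 > 51 — meets.
  All elements met at the final stage.
Every stage carried; the accused prevails on this issue.
— Issue II —
Stage II.1 — burden on prosecution; standard: the preponderance of the evidence (weight is at least 50).
    (d): 48 < 50 [not met]
  The prosecution does not carry Stage II.1.
The analysis ends at Stage II.1; the accused prevails on this issue.
— Issue III —
Stage III.1 — burden on prosecution; standard: a substantially-more-likely showing (weight is at least 72).
    (g): 97 − 7 = 90 ≥ 72 [met]
    (h): 87 ≥ 72 [met]
  Stage III.1 is satisfied; the onus moves to the accused.
Stage III.2 — burden on accused; standard: the preponderance of the evidence (weight is at least 52).
    (i): 61 − 5 = 56 ≥ 52 [met]
    (j): 96 − 26 = 70 ≥ 52 [met]
  The accused carries the last stage.
Every stage carried; the accused prevails on this issue.
Per-issue: Issue I → accused; Issue II → accused; Issue III → accused. The prosecution must prevail on at least one issue; overall, the accused prevails.

accused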